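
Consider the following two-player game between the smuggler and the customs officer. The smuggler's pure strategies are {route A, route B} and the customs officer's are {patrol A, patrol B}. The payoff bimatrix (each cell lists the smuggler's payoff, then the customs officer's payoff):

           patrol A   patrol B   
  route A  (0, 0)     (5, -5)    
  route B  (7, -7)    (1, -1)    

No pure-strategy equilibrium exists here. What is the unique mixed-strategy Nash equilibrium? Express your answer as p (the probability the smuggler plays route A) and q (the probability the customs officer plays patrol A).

p = 6/11, q = 4/11

In a mixed equilibrium the customs officer is indifferent between patrol A and patrol B; this condition fixes p.
  the customs officer's payoff to patrol A: p·0 + (1−p)·(-7) = 7p - 7
  the customs officer's payoff to patrol B: p·(-5) + (1−p)·(-1) = -4p - 1
  7p - 7 = -4p - 1  ⇒  11p = 6  ⇒  p = 6/11.
In a mixed equilibrium the smuggler is indifferent between route A and route B; this condition fixes q.
  the smuggler's expected payoff from route A: q·0 + (1−q)·5 = -5q + 5
  the smuggler's expected payoff from route B: q·7 + (1−q)·1 = 6q + 1
  -5q + 5 = 6q + 1  ⇒  -11q = -4  ⇒  q = 4/11.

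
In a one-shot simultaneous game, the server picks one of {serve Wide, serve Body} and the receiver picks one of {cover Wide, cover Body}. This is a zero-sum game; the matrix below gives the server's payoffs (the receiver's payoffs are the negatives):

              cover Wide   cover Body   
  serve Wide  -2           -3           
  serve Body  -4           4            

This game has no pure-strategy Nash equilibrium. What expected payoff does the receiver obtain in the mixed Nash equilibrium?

Set the receiver's expected payoff from cover Wide equal to that from cover Body:
  the receiver's expected payoff from cover Wide: p·2 + (1−p)·4 = -2p + 4
  the receiver's expected payoff from cover Body: p·3 + (1−p)·(-4) = 7p - 4
  -2p + 4 = 7p - 4  ⇒  -9p = -8  ⇒  p = 8/9.
At equilibrium the receiver is indifferent across columns, so the receiver's payoff equals the payoff from cover Wide: (8/9)·2 + (1/9)·4 = 20/9.

20/9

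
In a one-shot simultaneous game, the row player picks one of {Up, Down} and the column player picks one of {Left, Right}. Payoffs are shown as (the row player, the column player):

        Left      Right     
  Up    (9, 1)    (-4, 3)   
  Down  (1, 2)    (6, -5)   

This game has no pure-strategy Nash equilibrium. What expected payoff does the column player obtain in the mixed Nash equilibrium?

11/9

For the column player to be willing to mix, the column player must be indifferent between Left and Right, which pins down the row player's mix.
  the column player's payoff to Left: p·1 + (1−p)·2 = -p + 2
  the column player's payoff to Right: p·3 + (1−p)·(-5) = 8p - 5
  -p + 2 = 8p - 5  ⇒  -9p = -7  ⇒  p = 7/9.
At equilibrium the column player is indifferent across columns, so the column player's payoff equals the payoff from Left: (7/9)·1 + (2/9)·2 = 11/9.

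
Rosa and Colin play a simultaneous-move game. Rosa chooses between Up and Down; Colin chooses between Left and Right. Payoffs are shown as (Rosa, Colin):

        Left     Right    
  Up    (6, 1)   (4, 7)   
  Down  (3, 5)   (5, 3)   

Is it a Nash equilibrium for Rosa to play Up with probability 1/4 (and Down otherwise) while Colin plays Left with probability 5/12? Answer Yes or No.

No

Given Colin's mix q = 5/12, Rosa's payoff from Up is 29/6 but from Down is 25/6. Rosa strictly prefers Up, so Rosa would not mix.
So the proposed profile is not a Nash equilibrium.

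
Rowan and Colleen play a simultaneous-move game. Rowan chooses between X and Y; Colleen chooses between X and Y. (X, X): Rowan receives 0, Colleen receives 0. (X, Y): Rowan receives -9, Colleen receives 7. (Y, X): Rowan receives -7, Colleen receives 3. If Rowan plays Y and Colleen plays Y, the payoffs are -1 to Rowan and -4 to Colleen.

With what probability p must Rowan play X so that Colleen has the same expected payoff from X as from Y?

p = 1/2

Colleen's indifference between X and Y determines Rowan's mixing probability p:
  Colleen's payoff to X: p·0 + (1−p)·3 = -3p + 3
  Colleen's payoff to Y: p·7 + (1−p)·(-4) = 11p - 4
  -3p + 3 = 11p - 4  ⇒  -14p = -7  ⇒  p = 1/2.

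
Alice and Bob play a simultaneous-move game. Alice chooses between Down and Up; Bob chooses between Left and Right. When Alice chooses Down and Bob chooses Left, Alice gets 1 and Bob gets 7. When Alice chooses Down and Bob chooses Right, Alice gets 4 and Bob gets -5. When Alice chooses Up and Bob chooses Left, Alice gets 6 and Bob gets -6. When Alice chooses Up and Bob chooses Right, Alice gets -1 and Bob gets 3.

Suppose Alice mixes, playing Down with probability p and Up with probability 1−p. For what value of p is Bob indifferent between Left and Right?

For Bob to be willing to mix, Bob must be indifferent between Left and Right, which pins down Alice's mix.
  Bob's payoff from Left: p·7 + (1−p)·(-6) = 13p - 6
  Bob's payoff from Right: p·(-5) + (1−p)·3 = -8p + 3
  13p - 6 = -8p + 3  ⇒  21p = 9  ⇒  p = 3/7.

p = 3/7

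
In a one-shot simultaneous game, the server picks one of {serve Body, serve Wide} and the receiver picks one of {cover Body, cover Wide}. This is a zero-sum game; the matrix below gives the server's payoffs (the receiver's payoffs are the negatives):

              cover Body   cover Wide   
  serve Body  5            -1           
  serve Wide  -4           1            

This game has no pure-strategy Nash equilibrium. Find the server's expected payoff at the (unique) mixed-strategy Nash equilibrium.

1/11

The receiver's mix must leave the server indifferent between serve Body and serve Wide.
  the server's payoff from serve Body: q·5 + (1−q)·(-1) = 6q - 1
  the server's payoff from serve Wide: q·(-4) + (1−q)·1 = -5q + 1
  6q - 1 = -5q + 1  ⇒  11q = 2  ⇒  q = 2/11.
At equilibrium the server is indifferent across rows, so the server's payoff equals the payoff from serve Body: (2/11)·5 + (9/11)·(-1) = 1/11.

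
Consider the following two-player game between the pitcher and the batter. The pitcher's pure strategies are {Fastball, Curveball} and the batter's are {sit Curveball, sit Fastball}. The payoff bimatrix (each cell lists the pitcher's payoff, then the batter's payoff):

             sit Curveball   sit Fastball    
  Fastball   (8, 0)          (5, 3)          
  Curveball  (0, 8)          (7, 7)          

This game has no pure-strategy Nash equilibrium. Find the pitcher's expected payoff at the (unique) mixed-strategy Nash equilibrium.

In a mixed equilibrium the pitcher is indifferent between Fastball and Curveball; this condition fixes q.
  the pitcher's expected payoff from Fastball: q·8 + (1−q)·5 = 3q + 5
  the pitcher's expected payoff from Curveball: q·0 + (1−q)·7 = -7q + 7
  3q + 5 = -7q + 7  ⇒  10q = 2  ⇒  q = 1/5.
At equilibrium the pitcher is indifferent across rows, so the pitcher's payoff equals the payoff from Fastball: (1/5)·8 + (4/5)·5 = 28/5.

28/5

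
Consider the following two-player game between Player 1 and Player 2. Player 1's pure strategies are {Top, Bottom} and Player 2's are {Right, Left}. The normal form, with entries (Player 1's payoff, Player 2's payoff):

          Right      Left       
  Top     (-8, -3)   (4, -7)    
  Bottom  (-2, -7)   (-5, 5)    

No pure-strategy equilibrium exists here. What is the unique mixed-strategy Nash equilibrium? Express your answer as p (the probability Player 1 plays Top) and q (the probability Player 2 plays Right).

p = 3/4, q = 3/5

For Player 2 to be willing to mix, Player 2 must be indifferent between Right and Left, which pins down Player 1's mix.
  Player 2's payoff to Right: p·(-3) + (1−p)·(-7) = 4p - 7
  Player 2's payoff to Left: p·(-7) + (1−p)·5 = -12p + 5
  4p - 7 = -12p + 5  ⇒  16p = 12  ⇒  p = 3/4.
For Player 1 to be willing to mix, Player 1 must be indifferent between Top and Bottom, which pins down Player 2's mix.
  Player 1's expected payoff from Top: q·(-8) + (1−q)·4 = -12q + 4
  Player 1's expected payoff from Bottom: q·(-2) + (1−q)·(-5) = 3q - 5
  -12q + 4 = 3q - 5  ⇒  -15q = -9  ⇒  q = 3/5.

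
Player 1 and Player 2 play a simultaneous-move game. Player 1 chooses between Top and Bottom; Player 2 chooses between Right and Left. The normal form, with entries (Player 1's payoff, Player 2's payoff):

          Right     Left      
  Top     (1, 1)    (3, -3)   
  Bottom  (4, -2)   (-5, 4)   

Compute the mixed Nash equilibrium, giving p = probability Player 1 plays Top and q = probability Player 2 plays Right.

Set Player 2's expected payoff from Right equal to that from Left:
  Player 2's payoff from Right: p·1 + (1−p)·(-2) = 3p - 2
  Player 2's payoff from Left: p·(-3) + (1−p)·4 = -7p + 4
  3p - 2 = -7p + 4  ⇒  10p = 6  ⇒  p = 3/5.
Player 1's indifference between Top and Bottom determines Player 2's mixing probability q:
  Player 1's expected payoff from Top: q·1 + (1−q)·3 = -2q + 3
  Player 1's expected payoff from Bottom: q·4 + (1−q)·(-5) = 9q - 5
  -2q + 3 = 9q - 5  ⇒  -11q = -8  ⇒  q = 8/11.

p = 3/5, q = 8/11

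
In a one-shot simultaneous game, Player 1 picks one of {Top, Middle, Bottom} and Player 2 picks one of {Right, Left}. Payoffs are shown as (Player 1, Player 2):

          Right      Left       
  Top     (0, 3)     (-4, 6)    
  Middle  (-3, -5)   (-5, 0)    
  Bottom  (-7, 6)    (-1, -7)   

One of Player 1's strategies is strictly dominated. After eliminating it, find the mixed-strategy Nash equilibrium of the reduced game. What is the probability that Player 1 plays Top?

Player 1's strategy Middle is strictly dominated by Top: 0 > -3 and -4 > -5. Eliminate Middle.
Player 1's mix must leave Player 2 indifferent between Right and Left.
  Player 2's expected payoff from Right: p·3 + (1−p)·6 = -3p + 6
  Player 2's expected payoff from Left: p·6 + (1−p)·(-7) = 13p - 7
  -3p + 6 = 13p - 7  ⇒  -16p = -13  ⇒  p = 13/16.

p = 13/16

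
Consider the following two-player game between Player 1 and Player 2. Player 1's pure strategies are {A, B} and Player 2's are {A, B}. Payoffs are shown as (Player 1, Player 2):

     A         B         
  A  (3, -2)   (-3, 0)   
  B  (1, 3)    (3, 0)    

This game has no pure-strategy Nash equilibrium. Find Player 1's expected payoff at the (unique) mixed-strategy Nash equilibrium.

Set Player 1's expected payoff from A equal to that from B:
  Player 1's payoff from A: q·3 + (1−q)·(-3) = 6q - 3
  Player 1's payoff from B: q·1 + (1−q)·3 = -2q + 3
  6q - 3 = -2q + 3  ⇒  8q = 6  ⇒  q = 3/4.
At equilibrium Player 1 is indifferent across rows, so Player 1's payoff equals the payoff from A: (3/4)·3 + (1/4)·(-3) = 3/2.

3/2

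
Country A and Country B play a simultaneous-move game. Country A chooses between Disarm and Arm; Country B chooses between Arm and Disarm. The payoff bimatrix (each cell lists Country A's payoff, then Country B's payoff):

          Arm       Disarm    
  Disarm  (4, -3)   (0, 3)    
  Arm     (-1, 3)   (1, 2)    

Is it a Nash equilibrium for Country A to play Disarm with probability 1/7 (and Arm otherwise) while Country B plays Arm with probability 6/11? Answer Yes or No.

No

Given Country B's mix q = 6/11, Country A's payoff from Disarm is 24/11 but from Arm is -1/11. Country A strictly prefers Disarm, so Country A would not mix.
So the proposed profile is not a Nash equilibrium.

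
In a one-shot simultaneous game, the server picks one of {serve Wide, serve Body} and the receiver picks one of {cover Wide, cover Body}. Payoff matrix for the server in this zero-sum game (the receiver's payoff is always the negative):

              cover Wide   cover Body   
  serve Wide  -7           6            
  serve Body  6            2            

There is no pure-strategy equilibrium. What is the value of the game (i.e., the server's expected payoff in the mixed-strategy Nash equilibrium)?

The receiver's mix must leave the server indifferent between serve Wide and serve Body.
  the server's payoff from serve Wide: q·(-7) + (1−q)·6 = -13q + 6
  the server's payoff from serve Body: q·6 + (1−q)·2 = 4q + 2
  -13q + 6 = 4q + 2  ⇒  -17q = -4  ⇒  q = 4/17.
The value is the server's expected payoff against this mix (using serve Wide): (4/17)·(-7) + (13/17)·6 = 50/17.

v = 50/17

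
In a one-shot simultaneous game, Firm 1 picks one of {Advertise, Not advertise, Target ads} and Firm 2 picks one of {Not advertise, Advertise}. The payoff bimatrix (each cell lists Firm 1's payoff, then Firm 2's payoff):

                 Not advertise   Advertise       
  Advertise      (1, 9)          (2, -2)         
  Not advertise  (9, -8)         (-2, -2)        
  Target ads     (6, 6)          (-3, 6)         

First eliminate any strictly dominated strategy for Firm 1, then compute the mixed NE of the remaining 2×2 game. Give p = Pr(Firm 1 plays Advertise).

Firm 1's strategy Target ads is strictly dominated by Not advertise: 9 > 6 and -2 > -3. Eliminate Target ads.
In a mixed equilibrium Firm 2 is indifferent between Not advertise and Advertise; this condition fixes p.
  Firm 2's payoff to Not advertise: p·9 + (1−p)·(-8) = 17p - 8
  Firm 2's payoff to Advertise: p·(-2) + (1−p)·(-2) = -2
  17p - 8 = -2  ⇒  17p = 6  ⇒  p = 6/17.

p = 6/17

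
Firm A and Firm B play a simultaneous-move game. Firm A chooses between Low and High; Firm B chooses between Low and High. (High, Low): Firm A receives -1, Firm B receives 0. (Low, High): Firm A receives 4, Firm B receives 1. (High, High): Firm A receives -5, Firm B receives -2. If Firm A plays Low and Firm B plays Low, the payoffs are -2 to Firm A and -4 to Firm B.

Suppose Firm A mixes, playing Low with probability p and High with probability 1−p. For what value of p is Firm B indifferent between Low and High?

Firm A's mix must leave Firm B indifferent between Low and High.
  Firm B's payoff from Low: p·(-4) + (1−p)·0 = -4p
  Firm B's payoff from High: p·1 + (1−p)·(-2) = 3p - 2
  -4p = 3p - 2  ⇒  -7p = -2  ⇒  p = 2/7.

p = 2/7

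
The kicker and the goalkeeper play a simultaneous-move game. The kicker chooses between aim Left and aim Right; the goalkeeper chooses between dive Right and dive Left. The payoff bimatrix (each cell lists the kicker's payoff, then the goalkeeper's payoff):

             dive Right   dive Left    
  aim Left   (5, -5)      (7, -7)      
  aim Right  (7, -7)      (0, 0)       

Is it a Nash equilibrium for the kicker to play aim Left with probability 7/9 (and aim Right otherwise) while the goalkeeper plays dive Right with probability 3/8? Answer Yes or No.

No

Given the goalkeeper's mix q = 3/8, the kicker's payoff from aim Left is 25/4 but from aim Right is 21/8. The kicker strictly prefers aim Left, so the kicker would not mix.
So the proposed profile is not a Nash equilibrium.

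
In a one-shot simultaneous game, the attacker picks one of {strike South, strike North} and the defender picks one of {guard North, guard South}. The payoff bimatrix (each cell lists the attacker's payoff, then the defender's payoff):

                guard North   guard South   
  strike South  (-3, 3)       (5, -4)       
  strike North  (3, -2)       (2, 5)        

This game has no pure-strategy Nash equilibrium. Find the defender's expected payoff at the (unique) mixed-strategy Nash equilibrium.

The attacker's mix must leave the defender indifferent between guard North and guard South.
  the defender's payoff to guard North: p·3 + (1−p)·(-2) = 5p - 2
  the defender's payoff to guard South: p·(-4) + (1−p)·5 = -9p + 5
  5p - 2 = -9p + 5  ⇒  14p = 7  ⇒  p = 1/2.
At equilibrium the defender is indifferent across columns, so the defender's payoff equals the payoff from guard North: (1/2)·3 + (1/2)·(-2) = 1/2.

1/2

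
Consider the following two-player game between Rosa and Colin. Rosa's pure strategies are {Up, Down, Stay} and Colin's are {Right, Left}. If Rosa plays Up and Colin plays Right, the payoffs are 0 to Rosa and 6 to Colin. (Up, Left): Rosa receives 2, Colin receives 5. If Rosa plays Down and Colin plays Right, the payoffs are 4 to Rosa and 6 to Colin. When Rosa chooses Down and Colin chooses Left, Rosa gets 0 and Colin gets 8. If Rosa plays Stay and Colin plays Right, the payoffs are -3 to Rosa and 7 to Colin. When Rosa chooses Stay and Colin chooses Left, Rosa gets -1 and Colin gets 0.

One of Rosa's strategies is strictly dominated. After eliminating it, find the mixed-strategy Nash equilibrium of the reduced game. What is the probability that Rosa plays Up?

Rosa's strategy Stay is strictly dominated by Up: 0 > -3 and 2 > -1. Eliminate Stay.
Colin's indifference between Right and Left determines Rosa's mixing probability p:
  Colin's payoff to Right: p·6 + (1−p)·6 = 6
  Colin's payoff to Left: p·5 + (1−p)·8 = -3p + 8
  6 = -3p + 8  ⇒  3p = 2  ⇒  p = 2/3.

p = 2/3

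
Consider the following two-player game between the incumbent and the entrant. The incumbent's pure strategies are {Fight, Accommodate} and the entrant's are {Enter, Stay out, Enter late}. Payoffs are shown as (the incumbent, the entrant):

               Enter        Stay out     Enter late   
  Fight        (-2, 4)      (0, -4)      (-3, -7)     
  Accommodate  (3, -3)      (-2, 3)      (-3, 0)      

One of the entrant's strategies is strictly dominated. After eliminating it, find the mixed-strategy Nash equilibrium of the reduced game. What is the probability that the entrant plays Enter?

q = 2/7

The entrant's strategy Enter late is strictly dominated by Stay out: -4 > -7 and 3 > 0. Eliminate Enter late.
Set the incumbent's expected payoff from Fight equal to that from Accommodate:
  the incumbent's payoff to Fight: q·(-2) + (1−q)·0 = -2q
  the incumbent's payoff to Accommodate: q·3 + (1−q)·(-2) = 5q - 2
  -2q = 5q - 2  ⇒  -7q = -2  ⇒  q = 2/7.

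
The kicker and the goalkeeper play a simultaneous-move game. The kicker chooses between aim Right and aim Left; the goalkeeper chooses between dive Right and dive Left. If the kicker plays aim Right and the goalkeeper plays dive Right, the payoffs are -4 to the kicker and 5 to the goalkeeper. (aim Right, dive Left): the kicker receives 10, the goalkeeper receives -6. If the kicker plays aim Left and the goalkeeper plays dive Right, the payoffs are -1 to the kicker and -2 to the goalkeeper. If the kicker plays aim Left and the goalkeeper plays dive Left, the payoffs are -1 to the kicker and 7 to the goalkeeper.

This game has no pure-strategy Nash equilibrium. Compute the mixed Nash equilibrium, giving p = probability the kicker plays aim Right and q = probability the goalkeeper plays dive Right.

p = 9/20, q = 11/14

The kicker's mix must leave the goalkeeper indifferent between dive Right and dive Left.
  the goalkeeper's payoff to dive Right: p·5 + (1−p)·(-2) = 7p - 2
  the goalkeeper's payoff to dive Left: p·(-6) + (1−p)·7 = -13p + 7
  7p - 2 = -13p + 7  ⇒  20p = 9  ⇒  p = 9/20.
In a mixed equilibrium the kicker is indifferent between aim Right and aim Left; this condition fixes q.
  the kicker's payoff to aim Right: q·(-4) + (1−q)·10 = -14q + 10
  the kicker's payoff to aim Left: q·(-1) + (1−q)·(-1) = -1
  -14q + 10 = -1  ⇒  -14q = -11  ⇒  q = 11/14.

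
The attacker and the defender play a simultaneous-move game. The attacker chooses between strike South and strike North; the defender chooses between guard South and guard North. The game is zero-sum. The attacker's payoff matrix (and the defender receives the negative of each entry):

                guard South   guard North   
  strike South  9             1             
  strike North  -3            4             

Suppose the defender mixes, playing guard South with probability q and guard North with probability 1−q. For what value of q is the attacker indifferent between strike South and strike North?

q = 1/5

For the attacker to be willing to mix, the attacker must be indifferent between strike South and strike North, which pins down the defender's mix.
  the attacker's payoff to strike South: q·9 + (1−q)·1 = 8q + 1
  the attacker's payoff to strike North: q·(-3) + (1−q)·4 = -7q + 4
  8q + 1 = -7q + 4  ⇒  15q = 3  ⇒  q = 1/5.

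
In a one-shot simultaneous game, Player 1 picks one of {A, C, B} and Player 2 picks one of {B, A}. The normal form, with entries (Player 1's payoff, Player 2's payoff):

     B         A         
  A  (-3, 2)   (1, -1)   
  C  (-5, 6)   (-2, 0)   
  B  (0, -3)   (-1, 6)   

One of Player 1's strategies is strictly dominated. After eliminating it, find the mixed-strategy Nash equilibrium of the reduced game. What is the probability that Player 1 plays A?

p = 3/4

Player 1's strategy C is strictly dominated by A: -3 > -5 and 1 > -2. Eliminate C.
Player 1's mix must leave Player 2 indifferent between B and A.
  Player 2's expected payoff from B: p·2 + (1−p)·(-3) = 5p - 3
  Player 2's expected payoff from A: p·(-1) + (1−p)·6 = -7p + 6
  5p - 3 = -7p + 6  ⇒  12p = 9  ⇒  p = 3/4.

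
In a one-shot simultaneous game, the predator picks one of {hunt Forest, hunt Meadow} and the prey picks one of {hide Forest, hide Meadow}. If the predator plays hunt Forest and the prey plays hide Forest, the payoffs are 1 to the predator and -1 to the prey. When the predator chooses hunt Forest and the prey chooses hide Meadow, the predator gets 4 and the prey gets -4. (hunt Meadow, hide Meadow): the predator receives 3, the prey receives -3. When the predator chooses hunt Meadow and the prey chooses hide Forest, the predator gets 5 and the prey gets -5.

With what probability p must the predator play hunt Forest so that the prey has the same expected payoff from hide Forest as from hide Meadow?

In a mixed equilibrium the prey is indifferent between hide Forest and hide Meadow; this condition fixes p.
  the prey's payoff to hide Forest: p·(-1) + (1−p)·(-5) = 4p - 5
  the prey's payoff to hide Meadow: p·(-4) + (1−p)·(-3) = -p - 3
  4p - 5 = -p - 3  ⇒  5p = 2  ⇒  p = 2/5.

p = 2/5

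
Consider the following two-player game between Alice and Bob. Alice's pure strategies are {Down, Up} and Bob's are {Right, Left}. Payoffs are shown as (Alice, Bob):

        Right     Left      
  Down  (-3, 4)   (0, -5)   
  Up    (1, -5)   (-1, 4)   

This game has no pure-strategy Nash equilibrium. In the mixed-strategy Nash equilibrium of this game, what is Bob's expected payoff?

-1/2

Set Bob's expected payoff from Right equal to that from Left:
  Bob's expected payoff from Right: p·4 + (1−p)·(-5) = 9p - 5
  Bob's expected payoff from Left: p·(-5) + (1−p)·4 = -9p + 4
  9p - 5 = -9p + 4  ⇒  18p = 9  ⇒  p = 1/2.
At equilibrium Bob is indifferent across columns, so Bob's payoff equals the payoff from Right: (1/2)·4 + (1/2)·(-5) = -1/2.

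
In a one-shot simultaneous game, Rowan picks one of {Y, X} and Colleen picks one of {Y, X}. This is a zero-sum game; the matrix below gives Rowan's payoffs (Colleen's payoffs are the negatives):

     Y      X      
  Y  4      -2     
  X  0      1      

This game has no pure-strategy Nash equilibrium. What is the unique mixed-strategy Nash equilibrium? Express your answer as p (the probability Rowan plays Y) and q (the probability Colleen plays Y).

p = 1/7, q = 3/7

Rowan's mix must leave Colleen indifferent between Y and X.
  Colleen's payoff to Y: p·(-4) + (1−p)·0 = -4p
  Colleen's payoff to X: p·2 + (1−p)·(-1) = 3p - 1
  -4p = 3p - 1  ⇒  -7p = -1  ⇒  p = 1/7.
Rowan's indifference between Y and X determines Colleen's mixing probability q:
  Rowan's expected payoff from Y: q·4 + (1−q)·(-2) = 6q - 2
  Rowan's expected payoff from X: q·0 + (1−q)·1 = -q + 1
  6q - 2 = -q + 1  ⇒  7q = 3  ⇒  q = 3/7.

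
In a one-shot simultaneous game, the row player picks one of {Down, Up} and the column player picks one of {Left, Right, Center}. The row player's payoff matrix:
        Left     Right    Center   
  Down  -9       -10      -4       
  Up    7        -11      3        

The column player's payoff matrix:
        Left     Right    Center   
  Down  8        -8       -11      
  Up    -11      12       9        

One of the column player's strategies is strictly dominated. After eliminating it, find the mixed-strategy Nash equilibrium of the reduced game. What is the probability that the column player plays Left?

q = 1/17

The column player's strategy Center is strictly dominated by Right: -8 > -11 and 12 > 9. Eliminate Center.
Set the row player's expected payoff from Down equal to that from Up:
  the row player's payoff to Down: q·(-9) + (1−q)·(-10) = q - 10
  the row player's payoff to Up: q·7 + (1−q)·(-11) = 18q - 11
  q - 10 = 18q - 11  ⇒  -17q = -1  ⇒  q = 1/17.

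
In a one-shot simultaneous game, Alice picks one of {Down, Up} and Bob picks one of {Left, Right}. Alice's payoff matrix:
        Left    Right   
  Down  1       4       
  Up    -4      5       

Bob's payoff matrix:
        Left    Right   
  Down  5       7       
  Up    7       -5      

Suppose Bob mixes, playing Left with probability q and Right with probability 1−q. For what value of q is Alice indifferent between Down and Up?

q = 1/6

Bob's mix must leave Alice indifferent between Down and Up.
  Alice's expected payoff from Down: q·1 + (1−q)·4 = -3q + 4
  Alice's expected payoff from Up: q·(-4) + (1−q)·5 = -9q + 5
  -3q + 4 = -9q + 5  ⇒  6q = 1  ⇒  q = 1/6.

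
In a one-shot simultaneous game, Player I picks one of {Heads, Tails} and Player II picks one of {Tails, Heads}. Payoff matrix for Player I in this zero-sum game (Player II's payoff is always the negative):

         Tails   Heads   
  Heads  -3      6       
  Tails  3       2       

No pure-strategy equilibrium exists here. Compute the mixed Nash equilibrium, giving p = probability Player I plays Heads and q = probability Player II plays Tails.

p = 1/10, q = 2/5

For Player II to be willing to mix, Player II must be indifferent between Tails and Heads, which pins down Player I's mix.
  Player II's expected payoff from Tails: p·3 + (1−p)·(-3) = 6p - 3
  Player II's expected payoff from Heads: p·(-6) + (1−p)·(-2) = -4p - 2
  6p - 3 = -4p - 2  ⇒  10p = 1  ⇒  p = 1/10.
For Player I to be willing to mix, Player I must be indifferent between Heads and Tails, which pins down Player II's mix.
  Player I's payoff to Heads: q·(-3) + (1−q)·6 = -9q + 6
  Player I's payoff to Tails: q·3 + (1−q)·2 = q + 2
  -9q + 6 = q + 2  ⇒  -10q = -4  ⇒  q = 2/5.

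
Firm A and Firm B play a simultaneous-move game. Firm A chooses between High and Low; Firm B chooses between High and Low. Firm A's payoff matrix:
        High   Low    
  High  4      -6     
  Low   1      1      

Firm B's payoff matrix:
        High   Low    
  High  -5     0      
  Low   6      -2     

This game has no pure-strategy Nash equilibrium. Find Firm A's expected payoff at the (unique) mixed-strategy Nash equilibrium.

Set Firm A's expected payoff from High equal to that from Low:
  Firm A's payoff to High: q·4 + (1−q)·(-6) = 10q - 6
  Firm A's payoff to Low: q·1 + (1−q)·1 = 1
  10q - 6 = 1  ⇒  10q = 7  ⇒  q = 7/10.
At equilibrium Firm A is indifferent across rows, so Firm A's payoff equals the payoff from High: (7/10)·4 + (3/10)·(-6) = 1.

1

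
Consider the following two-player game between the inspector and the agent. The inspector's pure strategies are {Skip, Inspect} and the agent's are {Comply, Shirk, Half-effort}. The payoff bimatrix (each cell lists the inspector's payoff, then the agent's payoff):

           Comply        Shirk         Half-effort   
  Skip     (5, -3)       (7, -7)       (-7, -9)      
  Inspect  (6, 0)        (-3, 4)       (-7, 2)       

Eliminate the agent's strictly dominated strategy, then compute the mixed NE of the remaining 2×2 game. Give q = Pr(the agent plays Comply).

q = 10/11

The agent's strategy Half-effort is strictly dominated by Shirk: -7 > -9 and 4 > 2. Eliminate Half-effort.
The agent's mix must leave the inspector indifferent between Skip and Inspect.
  the inspector's payoff from Skip: q·5 + (1−q)·7 = -2q + 7
  the inspector's payoff from Inspect: q·6 + (1−q)·(-3) = 9q - 3
  -2q + 7 = 9q - 3  ⇒  -11q = -10  ⇒  q = 10/11.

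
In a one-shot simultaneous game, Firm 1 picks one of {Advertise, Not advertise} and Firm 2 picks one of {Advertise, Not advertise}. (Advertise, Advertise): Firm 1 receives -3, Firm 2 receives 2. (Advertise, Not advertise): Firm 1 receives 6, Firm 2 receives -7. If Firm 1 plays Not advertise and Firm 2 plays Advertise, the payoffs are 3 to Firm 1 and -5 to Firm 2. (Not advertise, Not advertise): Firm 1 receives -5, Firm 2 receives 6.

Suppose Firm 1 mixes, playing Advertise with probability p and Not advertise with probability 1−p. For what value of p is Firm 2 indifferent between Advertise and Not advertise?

p = 11/20

For Firm 2 to be willing to mix, Firm 2 must be indifferent between Advertise and Not advertise, which pins down Firm 1's mix.
  Firm 2's payoff from Advertise: p·2 + (1−p)·(-5) = 7p - 5
  Firm 2's payoff from Not advertise: p·(-7) + (1−p)·6 = -13p + 6
  7p - 5 = -13p + 6  ⇒  20p = 11  ⇒  p = 11/20.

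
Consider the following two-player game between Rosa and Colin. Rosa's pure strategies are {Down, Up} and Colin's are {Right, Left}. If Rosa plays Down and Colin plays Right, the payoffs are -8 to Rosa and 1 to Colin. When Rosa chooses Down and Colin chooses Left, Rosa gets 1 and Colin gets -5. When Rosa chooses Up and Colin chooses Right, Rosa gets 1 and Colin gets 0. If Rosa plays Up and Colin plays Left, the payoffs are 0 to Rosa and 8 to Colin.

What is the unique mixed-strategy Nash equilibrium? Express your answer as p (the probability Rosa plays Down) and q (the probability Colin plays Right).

p = 4/7, q = 1/10

Set Colin's expected payoff from Right equal to that from Left:
  Colin's payoff from Right: p·1 + (1−p)·0 = p
  Colin's payoff from Left: p·(-5) + (1−p)·8 = -13p + 8
  p = -13p + 8  ⇒  14p = 8  ⇒  p = 4/7.
Colin's mix must leave Rosa indifferent between Down and Up.
  Rosa's payoff from Down: q·(-8) + (1−q)·1 = -9q + 1
  Rosa's payoff from Up: q·1 + (1−q)·0 = q
  -9q + 1 = q  ⇒  -10q = -1  ⇒  q = 1/10.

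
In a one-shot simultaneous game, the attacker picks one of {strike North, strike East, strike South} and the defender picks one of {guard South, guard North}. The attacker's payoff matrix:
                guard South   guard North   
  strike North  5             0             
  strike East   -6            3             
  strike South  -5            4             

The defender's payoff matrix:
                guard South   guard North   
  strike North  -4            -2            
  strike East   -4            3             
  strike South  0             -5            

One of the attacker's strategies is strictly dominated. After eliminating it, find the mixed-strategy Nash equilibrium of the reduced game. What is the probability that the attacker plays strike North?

p = 5/7

The attacker's strategy strike East is strictly dominated by strike South: -5 > -6 and 4 > 3. Eliminate strike East.
The defender's indifference between guard South and guard North determines the attacker's mixing probability p:
  the defender's payoff to guard South: p·(-4) + (1−p)·0 = -4p
  the defender's payoff to guard North: p·(-2) + (1−p)·(-5) = 3p - 5
  -4p = 3p - 5  ⇒  -7p = -5  ⇒  p = 5/7.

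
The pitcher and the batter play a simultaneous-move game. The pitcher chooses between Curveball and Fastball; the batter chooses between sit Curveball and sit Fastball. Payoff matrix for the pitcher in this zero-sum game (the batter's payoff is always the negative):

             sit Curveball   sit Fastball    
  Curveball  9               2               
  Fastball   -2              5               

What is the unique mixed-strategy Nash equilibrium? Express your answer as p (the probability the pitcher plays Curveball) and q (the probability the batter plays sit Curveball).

The batter's indifference between sit Curveball and sit Fastball determines the pitcher's mixing probability p:
  the batter's payoff from sit Curveball: p·(-9) + (1−p)·2 = -11p + 2
  the batter's payoff from sit Fastball: p·(-2) + (1−p)·(-5) = 3p - 5
  -11p + 2 = 3p - 5  ⇒  -14p = -7  ⇒  p = 1/2.
The batter's mix must leave the pitcher indifferent between Curveball and Fastball.
  the pitcher's payoff from Curveball: q·9 + (1−q)·2 = 7q + 2
  the pitcher's payoff from Fastball: q·(-2) + (1−q)·5 = -7q + 5
  7q + 2 = -7q + 5  ⇒  14q = 3  ⇒  q = 3/14.

p = 1/2, q = 3/14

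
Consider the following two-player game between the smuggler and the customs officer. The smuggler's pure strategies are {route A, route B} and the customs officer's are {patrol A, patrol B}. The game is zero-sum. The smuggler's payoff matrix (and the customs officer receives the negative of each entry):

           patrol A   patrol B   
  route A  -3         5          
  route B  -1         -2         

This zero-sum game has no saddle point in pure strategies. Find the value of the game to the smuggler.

The customs officer's mix must leave the smuggler indifferent between route A and route B.
  the smuggler's payoff from route A: q·(-3) + (1−q)·5 = -8q + 5
  the smuggler's payoff from route B: q·(-1) + (1−q)·(-2) = q - 2
  -8q + 5 = q - 2  ⇒  -9q = -7  ⇒  q = 7/9.
The value is the smuggler's expected payoff against this mix (using route A): (7/9)·(-3) + (2/9)·5 = -11/9.

v = -11/9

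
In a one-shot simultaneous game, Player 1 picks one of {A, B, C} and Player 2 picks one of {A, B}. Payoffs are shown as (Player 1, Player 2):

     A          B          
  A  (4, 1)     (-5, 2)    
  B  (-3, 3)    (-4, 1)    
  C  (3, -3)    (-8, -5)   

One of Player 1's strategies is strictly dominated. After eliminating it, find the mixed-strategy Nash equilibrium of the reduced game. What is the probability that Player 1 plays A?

Player 1's strategy C is strictly dominated by A: 4 > 3 and -5 > -8. Eliminate C.
Player 2's indifference between A and B determines Player 1's mixing probability p:
  Player 2's expected payoff from A: p·1 + (1−p)·3 = -2p + 3
  Player 2's expected payoff from B: p·2 + (1−p)·1 = p + 1
  -2p + 3 = p + 1  ⇒  -3p = -2  ⇒  p = 2/3.

p = 2/3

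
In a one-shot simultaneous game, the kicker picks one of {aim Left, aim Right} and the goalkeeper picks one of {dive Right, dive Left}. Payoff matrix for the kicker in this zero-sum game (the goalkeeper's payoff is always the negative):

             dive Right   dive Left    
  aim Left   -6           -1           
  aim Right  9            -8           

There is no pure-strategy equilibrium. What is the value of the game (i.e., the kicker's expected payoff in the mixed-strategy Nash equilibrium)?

The goalkeeper's mix must leave the kicker indifferent between aim Left and aim Right.
  the kicker's payoff to aim Left: q·(-6) + (1−q)·(-1) = -5q - 1
  the kicker's payoff to aim Right: q·9 + (1−q)·(-8) = 17q - 8
  -5q - 1 = 17q - 8  ⇒  -22q = -7  ⇒  q = 7/22.
The value is the kicker's expected payoff against this mix (using aim Left): (7/22)·(-6) + (15/22)·(-1) = -57/22.

v = -57/22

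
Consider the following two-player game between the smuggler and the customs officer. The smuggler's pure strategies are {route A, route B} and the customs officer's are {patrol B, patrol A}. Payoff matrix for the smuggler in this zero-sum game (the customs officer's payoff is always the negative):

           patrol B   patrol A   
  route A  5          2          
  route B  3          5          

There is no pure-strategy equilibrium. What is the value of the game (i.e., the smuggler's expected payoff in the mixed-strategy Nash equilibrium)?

The customs officer's mix must leave the smuggler indifferent between route A and route B.
  the smuggler's payoff to route A: q·5 + (1−q)·2 = 3q + 2
  the smuggler's payoff to route B: q·3 + (1−q)·5 = -2q + 5
  3q + 2 = -2q + 5  ⇒  5q = 3  ⇒  q = 3/5.
The value is the smuggler's expected payoff against this mix (using route A): (3/5)·5 + (2/5)·2 = 19/5.

v = 19/5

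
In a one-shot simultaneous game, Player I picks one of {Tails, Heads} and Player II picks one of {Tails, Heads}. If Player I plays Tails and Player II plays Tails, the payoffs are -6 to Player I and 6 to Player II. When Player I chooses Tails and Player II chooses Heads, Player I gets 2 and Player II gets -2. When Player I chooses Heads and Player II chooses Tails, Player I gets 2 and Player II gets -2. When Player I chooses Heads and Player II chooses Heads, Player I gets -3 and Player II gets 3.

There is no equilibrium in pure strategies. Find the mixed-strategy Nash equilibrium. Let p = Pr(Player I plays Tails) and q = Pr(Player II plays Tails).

Player I's mix must leave Player II indifferent between Tails and Heads.
  Player II's expected payoff from Tails: p·6 + (1−p)·(-2) = 8p - 2
  Player II's expected payoff from Heads: p·(-2) + (1−p)·3 = -5p + 3
  8p - 2 = -5p + 3  ⇒  13p = 5  ⇒  p = 5/13.
Set Player I's expected payoff from Tails equal to that from Heads:
  Player I's payoff to Tails: q·(-6) + (1−q)·2 = -8q + 2
  Player I's payoff to Heads: q·2 + (1−q)·(-3) = 5q - 3
  -8q + 2 = 5q - 3  ⇒  -13q = -5  ⇒  q = 5/13.

p = 5/13, q = 5/13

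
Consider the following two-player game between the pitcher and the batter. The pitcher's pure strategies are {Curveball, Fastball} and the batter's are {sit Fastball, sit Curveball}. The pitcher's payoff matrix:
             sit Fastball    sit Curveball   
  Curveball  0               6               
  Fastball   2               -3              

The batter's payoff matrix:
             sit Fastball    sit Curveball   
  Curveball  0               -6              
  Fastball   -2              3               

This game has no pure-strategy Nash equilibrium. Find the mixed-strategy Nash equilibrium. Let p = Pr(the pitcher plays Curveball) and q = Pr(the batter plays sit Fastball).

The batter's indifference between sit Fastball and sit Curveball determines the pitcher's mixing probability p:
  the batter's expected payoff from sit Fastball: p·0 + (1−p)·(-2) = 2p - 2
  the batter's expected payoff from sit Curveball: p·(-6) + (1−p)·3 = -9p + 3
  2p - 2 = -9p + 3  ⇒  11p = 5  ⇒  p = 5/11.
Set the pitcher's expected payoff from Curveball equal to that from Fastball:
  the pitcher's expected payoff from Curveball: q·0 + (1−q)·6 = -6q + 6
  the pitcher's expected payoff from Fastball: q·2 + (1−q)·(-3) = 5q - 3
  -6q + 6 = 5q - 3  ⇒  -11q = -9  ⇒  q = 9/11.

p = 5/11, q = 9/11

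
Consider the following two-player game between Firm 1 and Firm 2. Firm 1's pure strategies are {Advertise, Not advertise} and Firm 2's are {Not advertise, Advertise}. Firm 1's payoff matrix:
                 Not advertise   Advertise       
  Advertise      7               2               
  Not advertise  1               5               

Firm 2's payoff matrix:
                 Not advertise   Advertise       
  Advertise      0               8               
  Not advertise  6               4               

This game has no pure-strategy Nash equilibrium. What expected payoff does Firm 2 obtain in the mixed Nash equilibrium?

24/5

For Firm 2 to be willing to mix, Firm 2 must be indifferent between Not advertise and Advertise, which pins down Firm 1's mix.
  Firm 2's payoff from Not advertise: p·0 + (1−p)·6 = -6p + 6
  Firm 2's payoff from Advertise: p·8 + (1−p)·4 = 4p + 4
  -6p + 6 = 4p + 4  ⇒  -10p = -2  ⇒  p = 1/5.
At equilibrium Firm 2 is indifferent across columns, so Firm 2's payoff equals the payoff from Not advertise: (1/5)·0 + (4/5)·6 = 24/5.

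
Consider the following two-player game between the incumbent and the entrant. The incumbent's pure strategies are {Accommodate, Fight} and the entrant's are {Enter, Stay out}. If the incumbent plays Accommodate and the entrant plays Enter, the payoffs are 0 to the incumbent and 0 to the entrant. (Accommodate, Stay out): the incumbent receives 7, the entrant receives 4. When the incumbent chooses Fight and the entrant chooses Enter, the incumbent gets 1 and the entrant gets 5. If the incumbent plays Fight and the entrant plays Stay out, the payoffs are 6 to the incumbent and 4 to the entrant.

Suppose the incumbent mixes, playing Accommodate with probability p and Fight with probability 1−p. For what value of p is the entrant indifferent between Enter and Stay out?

The entrant's indifference between Enter and Stay out determines the incumbent's mixing probability p:
  the entrant's payoff to Enter: p·0 + (1−p)·5 = -5p + 5
  the entrant's payoff to Stay out: p·4 + (1−p)·4 = 4
  -5p + 5 = 4  ⇒  -5p = -1  ⇒  p = 1/5.

p = 1/5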